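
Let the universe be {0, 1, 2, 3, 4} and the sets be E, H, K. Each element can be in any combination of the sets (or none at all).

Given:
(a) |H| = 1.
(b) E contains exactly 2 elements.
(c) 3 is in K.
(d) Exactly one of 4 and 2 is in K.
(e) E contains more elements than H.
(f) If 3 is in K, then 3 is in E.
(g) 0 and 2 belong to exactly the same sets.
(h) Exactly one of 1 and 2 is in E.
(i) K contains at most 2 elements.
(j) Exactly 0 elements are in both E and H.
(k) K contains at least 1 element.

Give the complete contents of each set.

E = {1, 3}; H = {4}; K = {3, 4}

From (c): 3 ∈ K.
(f): 3 ∈ E.
Suppose 0 ∈ E: no assignment then satisfies all the clues, so 0 ∉ E.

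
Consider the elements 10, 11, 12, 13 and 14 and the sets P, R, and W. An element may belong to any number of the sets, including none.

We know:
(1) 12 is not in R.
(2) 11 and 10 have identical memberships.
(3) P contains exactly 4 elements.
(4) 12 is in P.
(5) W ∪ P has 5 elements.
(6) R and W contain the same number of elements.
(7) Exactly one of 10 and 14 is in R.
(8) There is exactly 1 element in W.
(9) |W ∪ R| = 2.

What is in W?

W = {13}

From (1): 12 ∉ R.
From (4): 12 ∈ P.
Suppose 10 ∈ W: no assignment then satisfies all the clues, so 10 ∉ W.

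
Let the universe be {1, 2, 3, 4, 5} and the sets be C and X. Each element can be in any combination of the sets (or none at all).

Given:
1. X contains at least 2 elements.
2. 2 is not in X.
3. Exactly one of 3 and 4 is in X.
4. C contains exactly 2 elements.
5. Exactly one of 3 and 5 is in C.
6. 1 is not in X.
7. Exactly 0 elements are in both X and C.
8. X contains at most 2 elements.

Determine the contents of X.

X = {4, 5}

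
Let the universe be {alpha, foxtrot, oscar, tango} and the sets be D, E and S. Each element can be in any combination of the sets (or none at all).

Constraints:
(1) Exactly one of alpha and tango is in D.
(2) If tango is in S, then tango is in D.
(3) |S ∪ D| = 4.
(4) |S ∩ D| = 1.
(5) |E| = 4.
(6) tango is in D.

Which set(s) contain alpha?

alpha: E, S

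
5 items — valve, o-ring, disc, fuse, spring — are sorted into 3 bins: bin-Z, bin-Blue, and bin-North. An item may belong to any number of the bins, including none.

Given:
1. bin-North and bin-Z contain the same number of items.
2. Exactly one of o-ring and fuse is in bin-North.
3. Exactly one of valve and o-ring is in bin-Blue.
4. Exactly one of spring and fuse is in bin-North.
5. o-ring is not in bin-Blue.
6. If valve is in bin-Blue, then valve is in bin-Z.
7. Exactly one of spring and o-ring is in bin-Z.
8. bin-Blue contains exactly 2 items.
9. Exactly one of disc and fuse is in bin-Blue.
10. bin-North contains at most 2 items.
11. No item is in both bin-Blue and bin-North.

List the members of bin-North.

bin-North = {o-ring, spring}

From (5): o-ring ∉ bin-Blue.
(3) (exactly one): valve ∈ bin-Blue.
(6): valve ∈ bin-Z.
(11) (disjoint): valve ∉ bin-North.
Suppose o-ring ∉ bin-North: no assignment then satisfies all the clues, so o-ring ∈ bin-North.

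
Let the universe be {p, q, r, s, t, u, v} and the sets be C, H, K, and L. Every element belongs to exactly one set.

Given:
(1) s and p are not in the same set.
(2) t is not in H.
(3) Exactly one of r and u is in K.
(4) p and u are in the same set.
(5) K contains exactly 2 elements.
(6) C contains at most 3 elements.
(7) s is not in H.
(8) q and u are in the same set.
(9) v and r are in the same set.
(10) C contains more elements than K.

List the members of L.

L = {s, t}

From (2): t ∉ H.
From (7): s ∉ H.
Suppose p ∈ L: no assignment then satisfies all the clues, so p ∉ L.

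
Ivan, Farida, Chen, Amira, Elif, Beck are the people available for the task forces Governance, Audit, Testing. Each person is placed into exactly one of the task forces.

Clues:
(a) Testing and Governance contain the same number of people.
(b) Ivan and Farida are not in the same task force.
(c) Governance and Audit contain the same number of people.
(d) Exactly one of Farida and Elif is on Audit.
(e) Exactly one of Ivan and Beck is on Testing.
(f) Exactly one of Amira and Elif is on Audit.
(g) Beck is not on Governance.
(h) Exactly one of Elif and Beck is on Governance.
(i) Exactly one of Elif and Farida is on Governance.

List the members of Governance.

Governance = {Elif, Ivan}

From (g): Beck ∉ Governance.
(h) (exactly one): Elif ∈ Governance.
(i) (exactly one): Farida ∉ Governance.
(d) (exactly one): Farida ∈ Audit.
(f) (exactly one): Amira ∈ Audit.
(b): Ivan ∉ Audit.
Suppose Ivan ∉ Governance: no assignment then satisfies all the clues, so Ivan ∈ Governance.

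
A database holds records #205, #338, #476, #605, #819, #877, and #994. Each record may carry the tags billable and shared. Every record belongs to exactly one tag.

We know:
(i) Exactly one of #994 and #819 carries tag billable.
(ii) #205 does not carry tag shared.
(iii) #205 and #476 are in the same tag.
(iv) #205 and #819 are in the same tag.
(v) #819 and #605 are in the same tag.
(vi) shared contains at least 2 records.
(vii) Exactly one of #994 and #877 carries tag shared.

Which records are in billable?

billable = {#205, #476, #605, #819, #877}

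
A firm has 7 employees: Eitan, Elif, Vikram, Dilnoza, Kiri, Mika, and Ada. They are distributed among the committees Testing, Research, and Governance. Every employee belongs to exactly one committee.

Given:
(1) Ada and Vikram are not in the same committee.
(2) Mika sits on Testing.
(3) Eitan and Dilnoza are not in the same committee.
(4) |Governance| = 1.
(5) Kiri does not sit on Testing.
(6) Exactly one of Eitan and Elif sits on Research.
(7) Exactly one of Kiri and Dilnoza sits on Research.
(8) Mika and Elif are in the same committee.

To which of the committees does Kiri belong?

Kiri: Research

From (2): Mika ∈ Testing.
From (5): Kiri ∉ Testing.
(8): Elif matches Mika: Elif ∈ Testing.
(6) (exactly one): Eitan ∈ Research.
(3): Dilnoza ∉ Research.
(7) (exactly one): Kiri ∈ Research.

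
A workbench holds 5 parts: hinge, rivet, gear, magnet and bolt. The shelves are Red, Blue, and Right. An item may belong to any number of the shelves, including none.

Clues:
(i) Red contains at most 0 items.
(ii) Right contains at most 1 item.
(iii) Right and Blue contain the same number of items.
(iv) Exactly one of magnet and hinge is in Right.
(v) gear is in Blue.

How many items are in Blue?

From (v): gear ∈ Blue.
(i): Red already has 0, so the rest are out.
Suppose hinge ∈ Blue: no assignment then satisfies all the clues, so hinge ∉ Blue.

1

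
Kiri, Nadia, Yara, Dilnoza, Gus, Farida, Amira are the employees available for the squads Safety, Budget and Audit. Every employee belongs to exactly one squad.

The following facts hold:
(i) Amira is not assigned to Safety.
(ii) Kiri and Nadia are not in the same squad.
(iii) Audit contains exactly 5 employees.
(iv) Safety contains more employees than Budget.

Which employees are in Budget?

Budget = {}

From (i): Amira ∉ Safety.
Suppose Kiri ∈ Budget: no assignment then satisfies all the clues, so Kiri ∉ Budget.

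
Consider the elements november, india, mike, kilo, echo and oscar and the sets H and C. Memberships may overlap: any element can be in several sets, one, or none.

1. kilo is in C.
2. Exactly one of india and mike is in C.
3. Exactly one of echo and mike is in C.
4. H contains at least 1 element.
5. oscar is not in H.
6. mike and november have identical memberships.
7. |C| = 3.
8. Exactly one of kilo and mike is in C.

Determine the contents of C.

C = {echo, india, kilo}

From (1): kilo ∈ C.
From (5): oscar ∉ H.
(8) (exactly one): mike ∉ C.
(2) (exactly one): india ∈ C.
(3) (exactly one): echo ∈ C.
(6): november matches mike: november ∉ C.
(7): C already has 3, so the rest are out.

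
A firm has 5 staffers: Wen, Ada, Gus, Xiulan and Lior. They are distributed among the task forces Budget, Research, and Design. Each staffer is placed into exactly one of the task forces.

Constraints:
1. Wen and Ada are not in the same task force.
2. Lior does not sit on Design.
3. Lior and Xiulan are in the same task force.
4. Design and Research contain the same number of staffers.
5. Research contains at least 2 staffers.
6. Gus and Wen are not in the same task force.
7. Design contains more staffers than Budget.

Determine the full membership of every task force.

Budget = {Wen}; Research = {Lior, Xiulan}; Design = {Ada, Gus}

From (2): Lior ∉ Design.
(3): Xiulan matches Lior: Xiulan ∉ Design.
Suppose Wen ∉ Budget: no assignment then satisfies all the clues, so Wen ∈ Budget.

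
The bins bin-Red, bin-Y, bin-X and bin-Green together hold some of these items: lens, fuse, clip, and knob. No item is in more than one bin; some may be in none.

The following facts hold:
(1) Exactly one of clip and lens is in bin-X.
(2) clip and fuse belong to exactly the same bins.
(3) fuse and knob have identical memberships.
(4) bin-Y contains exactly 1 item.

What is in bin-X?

bin-X = {clip, fuse, knob}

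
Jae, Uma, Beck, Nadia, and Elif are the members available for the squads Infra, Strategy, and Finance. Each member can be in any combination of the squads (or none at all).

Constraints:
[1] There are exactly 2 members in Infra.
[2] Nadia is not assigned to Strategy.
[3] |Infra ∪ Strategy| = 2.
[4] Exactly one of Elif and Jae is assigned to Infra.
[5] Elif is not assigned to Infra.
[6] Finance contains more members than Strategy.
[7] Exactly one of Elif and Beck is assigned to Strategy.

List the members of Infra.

Infra = {Beck, Jae}

From (2): Nadia ∉ Strategy.
From (5): Elif ∉ Infra.
(4) (exactly one): Jae ∈ Infra.
Suppose Uma ∈ Infra: no assignment then satisfies all the clues, so Uma ∉ Infra.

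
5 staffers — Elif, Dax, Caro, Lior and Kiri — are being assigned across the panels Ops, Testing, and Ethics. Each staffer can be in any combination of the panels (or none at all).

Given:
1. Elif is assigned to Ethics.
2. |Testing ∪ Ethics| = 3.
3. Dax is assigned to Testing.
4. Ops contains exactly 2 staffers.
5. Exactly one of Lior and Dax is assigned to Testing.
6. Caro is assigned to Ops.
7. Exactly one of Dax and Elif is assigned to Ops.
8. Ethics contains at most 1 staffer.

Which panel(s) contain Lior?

From (1): Elif ∈ Ethics.
From (3): Dax ∈ Testing.
From (6): Caro ∈ Ops.
(5) (exactly one): Lior ∉ Testing.
(8): Ethics already has 1, so the rest are out.
Suppose Lior ∈ Ops: no assignment then satisfies all the clues, so Lior ∉ Ops.

Lior: none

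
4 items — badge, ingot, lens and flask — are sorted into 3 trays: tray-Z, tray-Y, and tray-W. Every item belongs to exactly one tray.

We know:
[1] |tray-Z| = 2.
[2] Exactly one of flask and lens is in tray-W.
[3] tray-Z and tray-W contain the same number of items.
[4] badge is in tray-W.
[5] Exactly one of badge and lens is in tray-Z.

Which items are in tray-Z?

tray-Z = {ingot, lens}

From (4): badge ∈ tray-W.
(5) (exactly one): lens ∈ tray-Z.
(2) (exactly one): flask ∈ tray-W.
(1): only 2 candidates remain for tray-Z, so all are in.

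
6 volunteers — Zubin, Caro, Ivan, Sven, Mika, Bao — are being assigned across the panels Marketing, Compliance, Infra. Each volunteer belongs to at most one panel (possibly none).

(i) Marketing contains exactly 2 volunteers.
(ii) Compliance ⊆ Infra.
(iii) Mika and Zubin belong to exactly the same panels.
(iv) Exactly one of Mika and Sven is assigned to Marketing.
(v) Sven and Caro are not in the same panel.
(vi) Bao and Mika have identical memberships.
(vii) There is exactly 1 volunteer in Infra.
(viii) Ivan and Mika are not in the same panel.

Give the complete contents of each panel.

Marketing = {Ivan, Sven}; Compliance = {}; Infra = {Caro}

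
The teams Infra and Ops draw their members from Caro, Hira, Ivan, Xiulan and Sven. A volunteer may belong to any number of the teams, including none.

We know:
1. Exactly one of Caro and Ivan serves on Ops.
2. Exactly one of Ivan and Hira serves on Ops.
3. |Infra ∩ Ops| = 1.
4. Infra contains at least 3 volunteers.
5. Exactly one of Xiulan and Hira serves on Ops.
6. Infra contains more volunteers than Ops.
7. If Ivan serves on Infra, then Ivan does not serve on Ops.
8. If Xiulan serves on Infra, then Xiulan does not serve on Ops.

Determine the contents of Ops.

Ops = {Caro, Hira}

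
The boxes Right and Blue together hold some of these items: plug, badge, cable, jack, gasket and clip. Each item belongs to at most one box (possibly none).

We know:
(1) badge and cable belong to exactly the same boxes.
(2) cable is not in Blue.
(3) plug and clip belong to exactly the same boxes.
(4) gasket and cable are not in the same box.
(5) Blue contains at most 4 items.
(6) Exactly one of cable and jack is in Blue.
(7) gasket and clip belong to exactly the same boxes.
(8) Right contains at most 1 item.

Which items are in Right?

Right = {}

From (2): cable ∉ Blue.
(1): badge matches cable: badge ∉ Blue.
(6) (exactly one): jack ∈ Blue.
Suppose plug ∈ Right: no assignment then satisfies all the clues, so plug ∉ Right.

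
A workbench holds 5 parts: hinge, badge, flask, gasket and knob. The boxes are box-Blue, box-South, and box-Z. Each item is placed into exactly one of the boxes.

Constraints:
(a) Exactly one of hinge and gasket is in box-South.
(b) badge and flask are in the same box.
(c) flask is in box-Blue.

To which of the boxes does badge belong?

From (c): flask ∈ box-Blue.
(b): badge matches flask: badge ∈ box-Blue.

badge: box-Blue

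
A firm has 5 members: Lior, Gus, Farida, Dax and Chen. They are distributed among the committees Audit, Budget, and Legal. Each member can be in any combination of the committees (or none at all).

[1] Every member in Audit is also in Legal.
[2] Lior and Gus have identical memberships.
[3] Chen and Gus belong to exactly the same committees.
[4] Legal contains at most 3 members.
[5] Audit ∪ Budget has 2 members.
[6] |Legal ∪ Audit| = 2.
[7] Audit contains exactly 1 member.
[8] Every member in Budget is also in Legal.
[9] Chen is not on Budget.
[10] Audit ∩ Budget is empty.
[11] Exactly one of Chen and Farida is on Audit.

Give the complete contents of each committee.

Audit = {Farida}; Budget = {Dax}; Legal = {Dax, Farida}

From (9): Chen ∉ Budget.
(3): Gus matches Chen: Gus ∉ Budget.
(2): Lior matches Gus: Lior ∉ Budget.
Suppose Lior ∈ Audit: no assignment then satisfies all the clues, so Lior ∉ Audit.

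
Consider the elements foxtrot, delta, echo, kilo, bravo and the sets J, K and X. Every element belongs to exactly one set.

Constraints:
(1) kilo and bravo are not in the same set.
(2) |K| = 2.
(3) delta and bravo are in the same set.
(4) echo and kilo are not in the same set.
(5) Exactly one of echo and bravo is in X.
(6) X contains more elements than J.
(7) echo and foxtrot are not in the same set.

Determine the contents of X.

X = {bravo, delta}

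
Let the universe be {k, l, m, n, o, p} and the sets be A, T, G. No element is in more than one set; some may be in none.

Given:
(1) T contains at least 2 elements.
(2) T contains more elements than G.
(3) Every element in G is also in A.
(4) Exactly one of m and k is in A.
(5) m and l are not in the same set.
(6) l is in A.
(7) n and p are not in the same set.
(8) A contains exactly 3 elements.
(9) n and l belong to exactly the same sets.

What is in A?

From (6): l ∈ A.
(5): m ∉ A.
(9): n matches l: n ∈ A.
(3) contrapositive: m ∉ G.
(4) (exactly one): k ∈ A.
(7): p ∉ A.
(8): A already has 3, so the rest are out.
(3) contrapositive: o ∉ G.
(3) contrapositive: p ∉ G.

A = {k, l, n}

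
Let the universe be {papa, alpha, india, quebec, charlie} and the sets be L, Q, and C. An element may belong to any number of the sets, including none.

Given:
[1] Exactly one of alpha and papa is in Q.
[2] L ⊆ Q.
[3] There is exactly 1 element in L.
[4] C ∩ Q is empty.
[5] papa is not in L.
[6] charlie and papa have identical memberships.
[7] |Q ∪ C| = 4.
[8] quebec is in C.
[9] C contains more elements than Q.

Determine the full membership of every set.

L = {alpha}; Q = {alpha}; C = {charlie, papa, quebec}

From (5): papa ∉ L.
From (8): quebec ∈ C.
(4) (disjoint): quebec ∉ Q.
(6): charlie matches papa: charlie ∉ L.
(2) contrapositive: quebec ∉ L.
Suppose papa ∈ Q: no assignment then satisfies all the clues, so papa ∉ Q.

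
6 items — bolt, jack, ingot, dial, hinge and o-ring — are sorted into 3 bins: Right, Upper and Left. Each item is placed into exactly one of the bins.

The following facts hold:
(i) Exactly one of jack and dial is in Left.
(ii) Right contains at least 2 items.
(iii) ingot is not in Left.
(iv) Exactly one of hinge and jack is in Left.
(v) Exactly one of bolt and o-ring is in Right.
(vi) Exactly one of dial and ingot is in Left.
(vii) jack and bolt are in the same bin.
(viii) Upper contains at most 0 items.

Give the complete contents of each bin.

From (iii): ingot ∉ Left.
(vi) (exactly one): dial ∈ Left.
(viii): Upper already has 0, so the rest are out.
Only one bin left: ingot ∈ Right.
(i) (exactly one): jack ∉ Left.
(iv) (exactly one): hinge ∈ Left.
(vii): bolt matches jack: bolt ∉ Left.
Only one bin left: bolt ∈ Right.
Only one bin left: jack ∈ Right.
(v) (exactly one): o-ring ∉ Right.
Only one bin left: o-ring ∈ Left.

Right = {bolt, ingot, jack}; Upper = {}; Left = {dial, hinge, o-ring}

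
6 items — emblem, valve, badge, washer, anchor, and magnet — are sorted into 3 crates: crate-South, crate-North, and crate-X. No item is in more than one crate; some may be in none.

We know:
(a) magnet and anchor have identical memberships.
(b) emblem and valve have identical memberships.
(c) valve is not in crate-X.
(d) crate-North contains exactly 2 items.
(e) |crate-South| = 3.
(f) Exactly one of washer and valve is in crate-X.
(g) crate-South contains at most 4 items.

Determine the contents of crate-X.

crate-X = {washer}

From (c): valve ∉ crate-X.
(b): emblem matches valve: emblem ∉ crate-X.
(f) (exactly one): washer ∈ crate-X.
Suppose badge ∈ crate-X: no assignment then satisfies all the clues, so badge ∉ crate-X.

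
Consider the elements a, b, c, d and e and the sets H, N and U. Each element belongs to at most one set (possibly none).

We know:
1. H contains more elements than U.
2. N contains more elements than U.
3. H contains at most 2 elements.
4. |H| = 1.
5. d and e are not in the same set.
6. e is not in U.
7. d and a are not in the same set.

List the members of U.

From (6): e ∉ U.
Suppose a ∈ U: no assignment then satisfies all the clues, so a ∉ U.

U = {}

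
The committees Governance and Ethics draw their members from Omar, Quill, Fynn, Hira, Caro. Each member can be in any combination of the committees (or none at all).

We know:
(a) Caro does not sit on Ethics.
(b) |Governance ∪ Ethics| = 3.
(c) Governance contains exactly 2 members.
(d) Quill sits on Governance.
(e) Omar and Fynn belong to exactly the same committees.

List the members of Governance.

Governance = {Caro, Quill}

From (a): Caro ∉ Ethics.
From (d): Quill ∈ Governance.
Suppose Omar ∈ Governance: no assignment then satisfies all the clues, so Omar ∉ Governance.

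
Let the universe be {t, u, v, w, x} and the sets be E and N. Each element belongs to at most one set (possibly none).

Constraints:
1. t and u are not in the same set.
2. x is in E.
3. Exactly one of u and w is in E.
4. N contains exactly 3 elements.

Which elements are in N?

N = {t, v, w}

From (2): x ∈ E.
Suppose t ∉ N: no assignment then satisfies all the clues, so t ∈ N.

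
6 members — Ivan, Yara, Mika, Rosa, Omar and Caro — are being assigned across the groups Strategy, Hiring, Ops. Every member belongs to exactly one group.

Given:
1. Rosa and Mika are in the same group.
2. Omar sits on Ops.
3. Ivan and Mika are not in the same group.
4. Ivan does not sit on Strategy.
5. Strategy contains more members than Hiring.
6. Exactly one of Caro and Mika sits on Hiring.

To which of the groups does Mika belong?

From (2): Omar ∈ Ops.
From (4): Ivan ∉ Strategy.
Suppose Mika ∉ Strategy: no assignment then satisfies all the clues, so Mika ∈ Strategy.

Mika: Strategy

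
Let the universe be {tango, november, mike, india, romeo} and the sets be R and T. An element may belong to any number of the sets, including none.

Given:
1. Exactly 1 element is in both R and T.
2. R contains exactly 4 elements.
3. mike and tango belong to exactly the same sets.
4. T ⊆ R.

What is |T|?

1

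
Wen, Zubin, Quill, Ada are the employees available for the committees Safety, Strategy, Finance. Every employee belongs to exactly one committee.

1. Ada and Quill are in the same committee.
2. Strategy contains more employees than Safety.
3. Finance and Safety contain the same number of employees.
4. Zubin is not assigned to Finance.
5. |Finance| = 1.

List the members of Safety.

Safety = {Zubin}

From (4): Zubin ∉ Finance.
Suppose Wen ∈ Safety: no assignment then satisfies all the clues, so Wen ∉ Safety.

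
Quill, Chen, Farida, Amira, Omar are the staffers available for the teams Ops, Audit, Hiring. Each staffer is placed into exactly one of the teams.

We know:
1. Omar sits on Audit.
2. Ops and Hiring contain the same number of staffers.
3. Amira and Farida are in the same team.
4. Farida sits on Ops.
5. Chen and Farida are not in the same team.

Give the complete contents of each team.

Ops = {Amira, Farida}; Audit = {Omar}; Hiring = {Chen, Quill}

From (1): Omar ∈ Audit.
From (4): Farida ∈ Ops.
(3): Amira matches Farida: Amira ∈ Ops.
(5): Chen ∉ Ops.
Suppose Quill ∈ Ops: no assignment then satisfies all the clues, so Quill ∉ Ops.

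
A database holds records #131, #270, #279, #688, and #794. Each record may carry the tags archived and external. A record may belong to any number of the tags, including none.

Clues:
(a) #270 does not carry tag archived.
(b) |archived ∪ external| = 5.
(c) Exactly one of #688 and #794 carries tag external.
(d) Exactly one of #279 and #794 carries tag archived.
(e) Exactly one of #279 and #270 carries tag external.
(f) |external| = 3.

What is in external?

external = {#131, #270, #794}

From (a): #270 ∉ archived.
Suppose #131 ∉ external: no assignment then satisfies all the clues, so #131 ∈ external.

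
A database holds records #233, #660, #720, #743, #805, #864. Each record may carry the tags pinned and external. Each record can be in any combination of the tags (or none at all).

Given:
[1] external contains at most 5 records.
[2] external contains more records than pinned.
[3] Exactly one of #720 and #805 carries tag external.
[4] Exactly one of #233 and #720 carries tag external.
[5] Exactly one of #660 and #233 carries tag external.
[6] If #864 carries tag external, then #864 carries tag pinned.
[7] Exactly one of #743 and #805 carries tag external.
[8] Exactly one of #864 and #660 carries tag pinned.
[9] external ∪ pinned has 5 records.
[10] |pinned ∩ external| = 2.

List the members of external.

external = {#660, #720, #743, #864}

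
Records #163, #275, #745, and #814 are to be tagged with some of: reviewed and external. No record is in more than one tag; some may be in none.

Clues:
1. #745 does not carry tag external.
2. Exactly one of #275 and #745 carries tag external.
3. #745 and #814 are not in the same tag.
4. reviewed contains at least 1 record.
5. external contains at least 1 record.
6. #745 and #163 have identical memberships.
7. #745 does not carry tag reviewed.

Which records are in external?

From (1): #745 ∉ external.
From (7): #745 ∉ reviewed.
(2) (exactly one): #275 ∈ external.
(6): #163 matches #745: #163 ∉ reviewed.
(6): #163 matches #745: #163 ∉ external.
(4): only 1 candidates remain for reviewed, so all are in.

external = {#275}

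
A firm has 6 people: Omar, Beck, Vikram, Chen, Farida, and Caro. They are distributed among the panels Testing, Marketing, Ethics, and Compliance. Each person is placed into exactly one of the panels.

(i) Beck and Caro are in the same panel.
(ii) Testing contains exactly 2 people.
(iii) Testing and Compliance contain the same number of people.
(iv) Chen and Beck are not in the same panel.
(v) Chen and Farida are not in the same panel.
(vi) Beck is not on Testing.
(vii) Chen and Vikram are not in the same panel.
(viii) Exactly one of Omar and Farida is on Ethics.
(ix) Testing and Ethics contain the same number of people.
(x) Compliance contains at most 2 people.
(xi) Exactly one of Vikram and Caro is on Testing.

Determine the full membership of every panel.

Testing = {Farida, Vikram}; Marketing = {}; Ethics = {Chen, Omar}; Compliance = {Beck, Caro}

From (vi): Beck ∉ Testing.
(i): Caro matches Beck: Caro ∉ Testing.
(xi) (exactly one): Vikram ∈ Testing.
(vii): Chen ∉ Testing.
Suppose Omar ∈ Testing: no assignment then satisfies all the clues, so Omar ∉ Testing.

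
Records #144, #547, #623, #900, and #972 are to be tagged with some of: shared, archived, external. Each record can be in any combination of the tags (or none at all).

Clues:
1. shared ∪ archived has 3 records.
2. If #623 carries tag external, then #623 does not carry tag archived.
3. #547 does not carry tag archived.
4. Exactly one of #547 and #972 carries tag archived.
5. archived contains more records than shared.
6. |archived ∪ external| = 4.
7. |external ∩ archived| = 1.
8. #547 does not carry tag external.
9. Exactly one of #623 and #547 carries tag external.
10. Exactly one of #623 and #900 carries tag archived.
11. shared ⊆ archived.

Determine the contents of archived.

archived = {#144, #900, #972}

From (3): #547 ∉ archived.
From (8): #547 ∉ external.
(4) (exactly one): #972 ∈ archived.
(9) (exactly one): #623 ∈ external.
(11) contrapositive: #547 ∉ shared.
(2): #623 ∉ archived.
(10) (exactly one): #900 ∈ archived.
(11) contrapositive: #623 ∉ shared.
Suppose #144 ∉ archived: no assignment then satisfies all the clues, so #144 ∈ archived.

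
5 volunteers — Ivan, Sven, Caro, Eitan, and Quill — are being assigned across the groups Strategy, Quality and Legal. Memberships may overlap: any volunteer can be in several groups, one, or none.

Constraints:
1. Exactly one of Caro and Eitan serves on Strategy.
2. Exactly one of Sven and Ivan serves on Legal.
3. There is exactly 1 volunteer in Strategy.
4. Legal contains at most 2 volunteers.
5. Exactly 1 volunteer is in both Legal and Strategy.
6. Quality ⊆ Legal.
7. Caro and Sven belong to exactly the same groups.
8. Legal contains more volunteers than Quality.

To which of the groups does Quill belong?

Quill: none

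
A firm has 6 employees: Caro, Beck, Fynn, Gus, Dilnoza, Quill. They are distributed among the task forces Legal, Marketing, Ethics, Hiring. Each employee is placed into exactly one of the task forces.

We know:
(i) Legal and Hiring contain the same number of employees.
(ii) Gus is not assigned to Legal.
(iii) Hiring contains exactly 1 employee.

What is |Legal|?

1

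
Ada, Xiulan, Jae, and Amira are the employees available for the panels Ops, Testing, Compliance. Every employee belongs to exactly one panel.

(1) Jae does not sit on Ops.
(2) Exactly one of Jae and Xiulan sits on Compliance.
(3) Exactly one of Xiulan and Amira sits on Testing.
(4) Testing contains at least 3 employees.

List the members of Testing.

Testing = {Ada, Amira, Jae}

From (1): Jae ∉ Ops.
Suppose Ada ∉ Testing: no assignment then satisfies all the clues, so Ada ∈ Testing.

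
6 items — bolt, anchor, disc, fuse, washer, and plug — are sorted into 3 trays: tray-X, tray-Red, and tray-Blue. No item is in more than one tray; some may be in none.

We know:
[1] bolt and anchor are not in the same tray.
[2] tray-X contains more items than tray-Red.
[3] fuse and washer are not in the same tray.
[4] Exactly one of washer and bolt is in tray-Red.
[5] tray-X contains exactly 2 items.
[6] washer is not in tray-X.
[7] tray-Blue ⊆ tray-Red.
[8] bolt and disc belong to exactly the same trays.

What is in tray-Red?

tray-Red = {washer}

From (6): washer ∉ tray-X.
Suppose bolt ∈ tray-Red: no assignment then satisfies all the clues, so bolt ∉ tray-Red.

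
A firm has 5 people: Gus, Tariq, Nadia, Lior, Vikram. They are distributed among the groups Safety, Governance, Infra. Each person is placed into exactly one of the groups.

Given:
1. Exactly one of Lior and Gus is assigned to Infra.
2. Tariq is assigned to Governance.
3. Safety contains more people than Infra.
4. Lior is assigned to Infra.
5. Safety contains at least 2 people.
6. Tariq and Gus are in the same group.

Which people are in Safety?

From (2): Tariq ∈ Governance.
From (4): Lior ∈ Infra.
(1) (exactly one): Gus ∉ Infra.
(6): Gus matches Tariq: Gus ∉ Safety.
(6): Gus matches Tariq: Gus ∈ Governance.
(5): only 2 candidates remain for Safety, so all are in.

Safety = {Nadia, Vikram}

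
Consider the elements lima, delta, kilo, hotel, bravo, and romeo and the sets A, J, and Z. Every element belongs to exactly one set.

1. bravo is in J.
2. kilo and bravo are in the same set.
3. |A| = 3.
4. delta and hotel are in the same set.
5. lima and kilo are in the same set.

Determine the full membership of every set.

From (1): bravo ∈ J.
(2): kilo matches bravo: kilo ∉ A.
(2): kilo matches bravo: kilo ∈ J.
(5): lima matches kilo: lima ∉ A.
(5): lima matches kilo: lima ∈ J.
(3): only 3 candidates remain for A, so all are in.

A = {delta, hotel, romeo}; J = {bravo, kilo, lima}; Z = {}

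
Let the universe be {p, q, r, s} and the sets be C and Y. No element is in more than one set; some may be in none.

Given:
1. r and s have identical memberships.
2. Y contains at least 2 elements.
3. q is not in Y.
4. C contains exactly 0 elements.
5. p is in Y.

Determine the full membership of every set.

C = {}; Y = {p, r, s}

From (3): q ∉ Y.
From (5): p ∈ Y.
(4): C already has 0, so the rest are out.
Suppose r ∉ Y: no assignment then satisfies all the clues, so r ∈ Y.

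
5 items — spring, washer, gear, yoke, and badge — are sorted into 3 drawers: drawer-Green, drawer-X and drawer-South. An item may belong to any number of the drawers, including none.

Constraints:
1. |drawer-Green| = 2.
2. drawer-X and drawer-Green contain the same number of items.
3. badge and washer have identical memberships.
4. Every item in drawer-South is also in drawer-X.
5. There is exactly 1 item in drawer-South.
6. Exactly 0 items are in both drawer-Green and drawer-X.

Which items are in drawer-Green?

drawer-Green = {badge, washer}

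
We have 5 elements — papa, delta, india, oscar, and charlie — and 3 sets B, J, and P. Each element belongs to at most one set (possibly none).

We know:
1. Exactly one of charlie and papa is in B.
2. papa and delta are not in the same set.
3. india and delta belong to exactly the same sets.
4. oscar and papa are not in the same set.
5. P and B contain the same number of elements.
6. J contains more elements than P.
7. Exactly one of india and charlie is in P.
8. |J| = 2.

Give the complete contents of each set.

B = {papa}; J = {delta, india}; P = {charlie}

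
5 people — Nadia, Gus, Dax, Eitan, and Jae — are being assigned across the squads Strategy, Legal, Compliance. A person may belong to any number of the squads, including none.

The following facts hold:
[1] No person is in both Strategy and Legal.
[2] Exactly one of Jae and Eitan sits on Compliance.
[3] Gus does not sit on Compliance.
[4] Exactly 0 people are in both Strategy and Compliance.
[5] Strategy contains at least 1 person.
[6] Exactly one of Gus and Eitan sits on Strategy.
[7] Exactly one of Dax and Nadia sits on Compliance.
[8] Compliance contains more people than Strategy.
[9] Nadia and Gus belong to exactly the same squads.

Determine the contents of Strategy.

Strategy = {Eitan}

From (3): Gus ∉ Compliance.
(9): Nadia matches Gus: Nadia ∉ Compliance.
(7) (exactly one): Dax ∈ Compliance.
Suppose Nadia ∈ Strategy: no assignment then satisfies all the clues, so Nadia ∉ Strategy.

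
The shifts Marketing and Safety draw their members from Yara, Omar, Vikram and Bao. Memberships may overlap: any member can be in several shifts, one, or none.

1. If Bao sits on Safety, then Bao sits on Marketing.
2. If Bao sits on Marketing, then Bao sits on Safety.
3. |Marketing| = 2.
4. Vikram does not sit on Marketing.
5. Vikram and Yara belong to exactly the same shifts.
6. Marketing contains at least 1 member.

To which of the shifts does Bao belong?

From (4): Vikram ∉ Marketing.
(5): Yara matches Vikram: Yara ∉ Marketing.
(3): only 2 candidates remain for Marketing, so all are in.
(2): Bao ∈ Safety.

Bao: Marketing, Safety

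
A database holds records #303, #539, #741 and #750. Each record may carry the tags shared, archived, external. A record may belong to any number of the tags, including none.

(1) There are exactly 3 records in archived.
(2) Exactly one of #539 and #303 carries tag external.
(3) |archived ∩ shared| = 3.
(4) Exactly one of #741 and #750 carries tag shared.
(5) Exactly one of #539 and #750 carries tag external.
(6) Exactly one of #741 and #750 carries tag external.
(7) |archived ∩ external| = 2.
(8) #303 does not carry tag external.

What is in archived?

archived = {#303, #539, #741}

From (8): #303 ∉ external.
(2) (exactly one): #539 ∈ external.
(5) (exactly one): #750 ∉ external.
(6) (exactly one): #741 ∈ external.
Suppose #303 ∉ archived: no assignment then satisfies all the clues, so #303 ∈ archived.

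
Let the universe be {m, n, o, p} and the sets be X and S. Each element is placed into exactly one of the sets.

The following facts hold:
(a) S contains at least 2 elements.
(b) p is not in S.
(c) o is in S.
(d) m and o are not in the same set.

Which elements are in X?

X = {m, p}

From (b): p ∉ S.
From (c): o ∈ S.
(d): m ∉ S.
Only one set left: m ∈ X.
Only one set left: p ∈ X.
(a): only 2 candidates remain for S, so all are in.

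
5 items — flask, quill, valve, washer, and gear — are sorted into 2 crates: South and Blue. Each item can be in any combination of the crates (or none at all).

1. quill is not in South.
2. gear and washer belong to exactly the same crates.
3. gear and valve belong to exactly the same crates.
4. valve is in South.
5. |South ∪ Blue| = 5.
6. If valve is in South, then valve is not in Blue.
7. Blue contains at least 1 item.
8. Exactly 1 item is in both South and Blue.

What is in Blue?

Blue = {flask, quill}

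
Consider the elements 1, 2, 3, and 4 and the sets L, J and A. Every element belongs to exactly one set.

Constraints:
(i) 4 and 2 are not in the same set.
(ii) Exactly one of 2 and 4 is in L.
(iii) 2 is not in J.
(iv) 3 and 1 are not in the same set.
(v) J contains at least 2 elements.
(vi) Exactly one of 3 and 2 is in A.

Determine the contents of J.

J = {1, 4}

From (iii): 2 ∉ J.
Suppose 1 ∉ J: no assignment then satisfies all the clues, so 1 ∈ J.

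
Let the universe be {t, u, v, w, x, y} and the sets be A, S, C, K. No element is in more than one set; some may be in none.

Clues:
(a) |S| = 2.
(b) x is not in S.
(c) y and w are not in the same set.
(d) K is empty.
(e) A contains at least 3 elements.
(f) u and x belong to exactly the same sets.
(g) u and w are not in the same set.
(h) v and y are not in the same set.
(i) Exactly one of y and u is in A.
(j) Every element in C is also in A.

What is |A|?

3

From (b): x ∉ S.
(d): K already has 0, so the rest are out.
(f): u matches x: u ∉ S.
Suppose t ∈ C: no assignment then satisfies all the clues, so t ∉ C.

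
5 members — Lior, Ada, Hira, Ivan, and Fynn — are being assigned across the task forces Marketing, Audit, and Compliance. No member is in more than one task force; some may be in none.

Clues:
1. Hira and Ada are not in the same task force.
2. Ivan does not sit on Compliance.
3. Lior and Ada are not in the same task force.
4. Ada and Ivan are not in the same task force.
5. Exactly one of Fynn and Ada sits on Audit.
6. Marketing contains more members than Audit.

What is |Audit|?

From (2): Ivan ∉ Compliance.
Suppose Lior ∈ Audit: no assignment then satisfies all the clues, so Lior ∉ Audit.

1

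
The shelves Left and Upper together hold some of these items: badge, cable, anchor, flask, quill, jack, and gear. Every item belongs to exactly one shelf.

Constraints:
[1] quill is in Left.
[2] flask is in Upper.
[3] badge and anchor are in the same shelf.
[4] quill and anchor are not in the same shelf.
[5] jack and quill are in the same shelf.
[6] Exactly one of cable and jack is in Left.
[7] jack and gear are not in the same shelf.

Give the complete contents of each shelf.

Left = {jack, quill}; Upper = {anchor, badge, cable, flask, gear}

From (1): quill ∈ Left.
From (2): flask ∈ Upper.
(4): anchor ∉ Left.
(5): jack matches quill: jack ∈ Left.
(6) (exactly one): cable ∉ Left.
(7): gear ∉ Left.
Only one shelf left: cable ∈ Upper.
Only one shelf left: anchor ∈ Upper.
Only one shelf left: gear ∈ Upper.
(3): badge matches anchor: badge ∉ Left.
(3): badge matches anchor: badge ∈ Upper.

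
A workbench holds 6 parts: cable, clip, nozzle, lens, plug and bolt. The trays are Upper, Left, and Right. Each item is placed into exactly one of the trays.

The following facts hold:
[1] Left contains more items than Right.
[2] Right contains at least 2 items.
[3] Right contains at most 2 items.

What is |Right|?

2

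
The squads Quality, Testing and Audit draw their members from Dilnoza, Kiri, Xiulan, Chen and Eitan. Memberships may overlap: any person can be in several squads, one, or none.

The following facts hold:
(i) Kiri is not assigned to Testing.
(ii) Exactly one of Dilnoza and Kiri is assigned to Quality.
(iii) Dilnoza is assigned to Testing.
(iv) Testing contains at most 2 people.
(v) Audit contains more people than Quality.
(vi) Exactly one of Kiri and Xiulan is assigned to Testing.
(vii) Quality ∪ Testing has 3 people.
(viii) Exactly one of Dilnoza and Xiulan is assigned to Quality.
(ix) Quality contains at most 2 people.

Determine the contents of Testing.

Testing = {Dilnoza, Xiulan}

From (i): Kiri ∉ Testing.
From (iii): Dilnoza ∈ Testing.
(vi) (exactly one): Xiulan ∈ Testing.
(iv): Testing already has 2, so the rest are out.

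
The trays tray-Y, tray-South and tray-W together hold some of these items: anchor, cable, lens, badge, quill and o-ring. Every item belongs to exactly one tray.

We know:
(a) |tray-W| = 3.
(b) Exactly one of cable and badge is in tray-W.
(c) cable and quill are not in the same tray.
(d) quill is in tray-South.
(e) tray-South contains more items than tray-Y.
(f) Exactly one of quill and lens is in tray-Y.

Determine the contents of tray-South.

tray-South = {badge, quill}

From (d): quill ∈ tray-South.
(c): cable ∉ tray-South.
(f) (exactly one): lens ∈ tray-Y.
Suppose anchor ∈ tray-South: no assignment then satisfies all the clues, so anchor ∉ tray-South.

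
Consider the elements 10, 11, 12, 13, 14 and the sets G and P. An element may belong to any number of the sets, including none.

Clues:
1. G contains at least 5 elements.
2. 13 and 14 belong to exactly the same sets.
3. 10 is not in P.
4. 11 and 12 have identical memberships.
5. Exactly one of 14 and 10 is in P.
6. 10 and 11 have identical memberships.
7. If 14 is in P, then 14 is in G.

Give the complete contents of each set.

G = {10, 11, 12, 13, 14}; P = {13, 14}

From (3): 10 ∉ P.
(1): only 5 candidates remain for G, so all are in.
(5) (exactly one): 14 ∈ P.
(6): 11 matches 10: 11 ∉ P.
(2): 13 matches 14: 13 ∈ P.
(4): 12 matches 11: 12 ∉ P.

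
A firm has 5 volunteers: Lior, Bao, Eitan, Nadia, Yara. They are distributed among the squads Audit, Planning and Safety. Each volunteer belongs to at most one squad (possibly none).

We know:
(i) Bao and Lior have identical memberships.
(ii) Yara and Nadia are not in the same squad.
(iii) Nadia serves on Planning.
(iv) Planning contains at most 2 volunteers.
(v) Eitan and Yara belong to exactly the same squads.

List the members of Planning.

Planning = {Nadia}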